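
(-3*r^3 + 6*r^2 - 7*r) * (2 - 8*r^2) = 24*r^5 - 48*r^4 + 50*r^3 + 12*r^2 - 14*r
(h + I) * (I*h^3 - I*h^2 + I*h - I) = I*h^4 - h^3 - I*h^3 + h^2 + I*h^2 - h - I*h + 1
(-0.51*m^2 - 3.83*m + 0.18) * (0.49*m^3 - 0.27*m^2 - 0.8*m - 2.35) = -0.2499*m^5 - 1.739*m^4 + 1.5303*m^3 + 4.2139*m^2 + 8.8565*m - 0.423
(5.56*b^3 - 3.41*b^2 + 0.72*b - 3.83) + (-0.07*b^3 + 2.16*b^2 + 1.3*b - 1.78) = 5.49*b^3 - 1.25*b^2 + 2.02*b - 5.61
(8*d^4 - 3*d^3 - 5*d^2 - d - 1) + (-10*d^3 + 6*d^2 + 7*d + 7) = 8*d^4 - 13*d^3 + d^2 + 6*d + 6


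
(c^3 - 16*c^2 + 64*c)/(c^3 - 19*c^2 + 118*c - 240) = c*(c - 8)/(c^2 - 11*c + 30)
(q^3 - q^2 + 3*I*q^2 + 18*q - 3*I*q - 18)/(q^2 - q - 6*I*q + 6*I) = (q^2 + 3*I*q + 18)/(q - 6*I)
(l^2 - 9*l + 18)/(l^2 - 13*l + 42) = (l - 3)/(l - 7)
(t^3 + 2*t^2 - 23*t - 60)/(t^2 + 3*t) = t - 1 - 20/t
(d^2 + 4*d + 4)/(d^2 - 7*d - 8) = (d^2 + 4*d + 4)/(d^2 - 7*d - 8)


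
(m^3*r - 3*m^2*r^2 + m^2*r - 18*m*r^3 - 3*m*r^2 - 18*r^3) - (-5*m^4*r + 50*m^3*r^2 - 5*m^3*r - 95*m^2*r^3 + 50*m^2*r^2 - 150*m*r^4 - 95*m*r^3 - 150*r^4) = 5*m^4*r - 50*m^3*r^2 + 6*m^3*r + 95*m^2*r^3 - 53*m^2*r^2 + m^2*r + 150*m*r^4 + 77*m*r^3 - 3*m*r^2 + 150*r^4 - 18*r^3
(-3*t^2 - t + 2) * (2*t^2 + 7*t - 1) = -6*t^4 - 23*t^3 + 15*t - 2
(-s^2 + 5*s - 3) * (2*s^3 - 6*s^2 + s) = -2*s^5 + 16*s^4 - 37*s^3 + 23*s^2 - 3*s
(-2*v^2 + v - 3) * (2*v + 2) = -4*v^3 - 2*v^2 - 4*v - 6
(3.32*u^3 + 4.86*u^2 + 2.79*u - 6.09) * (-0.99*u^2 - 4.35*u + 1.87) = -3.2868*u^5 - 19.2534*u^4 - 17.6947*u^3 + 2.9808*u^2 + 31.7088*u - 11.3883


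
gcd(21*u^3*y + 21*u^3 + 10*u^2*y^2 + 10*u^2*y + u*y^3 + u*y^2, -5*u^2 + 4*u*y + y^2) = 1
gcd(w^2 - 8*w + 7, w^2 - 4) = 1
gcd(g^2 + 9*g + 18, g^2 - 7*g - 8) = 1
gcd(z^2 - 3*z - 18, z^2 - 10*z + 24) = z - 6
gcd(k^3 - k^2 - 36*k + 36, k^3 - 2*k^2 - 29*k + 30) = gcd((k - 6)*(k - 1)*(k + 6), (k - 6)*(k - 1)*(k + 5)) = k^2 - 7*k + 6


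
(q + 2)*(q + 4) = q^2 + 6*q + 8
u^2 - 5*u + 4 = (u - 4)*(u - 1)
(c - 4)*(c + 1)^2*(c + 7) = c^4 + 5*c^3 - 21*c^2 - 53*c - 28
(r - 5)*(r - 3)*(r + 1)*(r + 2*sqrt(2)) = r^4 - 7*r^3 + 2*sqrt(2)*r^3 - 14*sqrt(2)*r^2 + 7*r^2 + 15*r + 14*sqrt(2)*r + 30*sqrt(2)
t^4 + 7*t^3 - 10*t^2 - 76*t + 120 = (t - 2)^2*(t + 5)*(t + 6)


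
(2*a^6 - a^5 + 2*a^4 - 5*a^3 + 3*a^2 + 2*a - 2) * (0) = 0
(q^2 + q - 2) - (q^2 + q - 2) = 0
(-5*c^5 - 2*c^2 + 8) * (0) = 0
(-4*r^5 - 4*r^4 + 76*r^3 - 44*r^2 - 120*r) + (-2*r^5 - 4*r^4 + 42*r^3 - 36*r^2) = -6*r^5 - 8*r^4 + 118*r^3 - 80*r^2 - 120*r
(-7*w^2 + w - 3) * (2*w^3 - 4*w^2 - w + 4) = -14*w^5 + 30*w^4 - 3*w^3 - 17*w^2 + 7*w - 12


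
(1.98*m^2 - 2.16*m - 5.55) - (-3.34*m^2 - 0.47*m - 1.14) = 5.32*m^2 - 1.69*m - 4.41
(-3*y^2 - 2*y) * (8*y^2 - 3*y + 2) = -24*y^4 - 7*y^3 - 4*y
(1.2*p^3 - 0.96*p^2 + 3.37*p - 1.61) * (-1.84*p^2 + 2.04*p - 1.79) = -2.208*p^5 + 4.2144*p^4 - 10.3072*p^3 + 11.5556*p^2 - 9.3167*p + 2.8819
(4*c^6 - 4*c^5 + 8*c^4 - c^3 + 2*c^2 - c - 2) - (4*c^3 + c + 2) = 4*c^6 - 4*c^5 + 8*c^4 - 5*c^3 + 2*c^2 - 2*c - 4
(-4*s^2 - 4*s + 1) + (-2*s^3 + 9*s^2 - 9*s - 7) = -2*s^3 + 5*s^2 - 13*s - 6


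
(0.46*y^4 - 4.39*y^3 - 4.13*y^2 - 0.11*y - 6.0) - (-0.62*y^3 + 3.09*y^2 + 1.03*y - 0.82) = 0.46*y^4 - 3.77*y^3 - 7.22*y^2 - 1.14*y - 5.18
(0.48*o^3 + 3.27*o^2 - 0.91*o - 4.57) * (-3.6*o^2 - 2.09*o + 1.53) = -1.728*o^5 - 12.7752*o^4 - 2.8239*o^3 + 23.357*o^2 + 8.159*o - 6.9921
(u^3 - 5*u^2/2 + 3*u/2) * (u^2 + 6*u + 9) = u^5 + 7*u^4/2 - 9*u^3/2 - 27*u^2/2 + 27*u/2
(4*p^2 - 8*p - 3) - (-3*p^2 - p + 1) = 7*p^2 - 7*p - 4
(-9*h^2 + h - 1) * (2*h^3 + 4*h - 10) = -18*h^5 + 2*h^4 - 38*h^3 + 94*h^2 - 14*h + 10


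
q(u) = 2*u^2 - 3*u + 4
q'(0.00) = -3.00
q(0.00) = 4.00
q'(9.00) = 33.00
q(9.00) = 139.00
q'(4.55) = 15.20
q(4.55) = 31.76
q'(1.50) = 3.00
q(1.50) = 4.00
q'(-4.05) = -19.20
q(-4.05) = 48.96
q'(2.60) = 7.40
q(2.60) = 9.72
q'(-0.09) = -3.36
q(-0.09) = 4.29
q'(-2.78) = -14.12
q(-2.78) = 27.80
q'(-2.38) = -12.52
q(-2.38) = 22.47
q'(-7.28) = -32.12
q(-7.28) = 131.84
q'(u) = 4*u - 3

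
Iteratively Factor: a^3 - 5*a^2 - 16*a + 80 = (a - 5)*(a^2 - 16) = (a - 5)*(a - 4)*(a + 4)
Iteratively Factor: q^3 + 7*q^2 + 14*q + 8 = (q + 4)*(q^2 + 3*q + 2) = (q + 1)*(q + 4)*(q + 2)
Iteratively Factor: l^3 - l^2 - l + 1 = (l - 1)*(l^2 - 1) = (l - 1)*(l + 1)*(l - 1)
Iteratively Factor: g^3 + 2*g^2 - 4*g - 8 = (g + 2)*(g^2 - 4) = (g - 2)*(g + 2)*(g + 2)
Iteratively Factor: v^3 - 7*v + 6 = (v + 3)*(v^2 - 3*v + 2) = (v - 1)*(v + 3)*(v - 2)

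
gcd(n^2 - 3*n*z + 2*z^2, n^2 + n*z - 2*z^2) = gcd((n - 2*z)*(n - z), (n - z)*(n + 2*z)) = -n + z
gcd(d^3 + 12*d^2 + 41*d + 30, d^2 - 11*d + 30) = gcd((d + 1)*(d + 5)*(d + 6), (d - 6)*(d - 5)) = 1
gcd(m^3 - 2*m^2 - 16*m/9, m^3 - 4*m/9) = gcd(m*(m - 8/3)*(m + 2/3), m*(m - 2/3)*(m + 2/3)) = m^2 + 2*m/3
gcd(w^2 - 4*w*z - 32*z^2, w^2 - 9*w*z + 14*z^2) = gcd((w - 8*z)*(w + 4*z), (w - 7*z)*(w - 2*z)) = 1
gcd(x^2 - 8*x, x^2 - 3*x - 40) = x - 8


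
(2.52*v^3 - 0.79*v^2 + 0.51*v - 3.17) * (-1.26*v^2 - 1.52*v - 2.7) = -3.1752*v^5 - 2.835*v^4 - 6.2458*v^3 + 5.352*v^2 + 3.4414*v + 8.559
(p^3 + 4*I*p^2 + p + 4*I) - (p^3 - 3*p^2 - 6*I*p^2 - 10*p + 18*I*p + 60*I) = 3*p^2 + 10*I*p^2 + 11*p - 18*I*p - 56*I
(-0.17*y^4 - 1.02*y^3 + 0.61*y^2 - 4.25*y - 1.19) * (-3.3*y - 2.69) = 0.561*y^5 + 3.8233*y^4 + 0.7308*y^3 + 12.3841*y^2 + 15.3595*y + 3.2011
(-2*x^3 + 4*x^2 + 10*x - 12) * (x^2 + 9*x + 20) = -2*x^5 - 14*x^4 + 6*x^3 + 158*x^2 + 92*x - 240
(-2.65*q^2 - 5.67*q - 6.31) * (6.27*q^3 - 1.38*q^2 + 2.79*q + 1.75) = -16.6155*q^5 - 31.8939*q^4 - 39.1326*q^3 - 11.749*q^2 - 27.5274*q - 11.0425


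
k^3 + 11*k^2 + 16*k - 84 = (k - 2)*(k + 6)*(k + 7)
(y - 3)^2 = y^2 - 6*y + 9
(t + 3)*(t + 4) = t^2 + 7*t + 12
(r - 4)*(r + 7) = r^2 + 3*r - 28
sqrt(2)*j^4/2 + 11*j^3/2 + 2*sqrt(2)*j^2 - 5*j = j*(j - sqrt(2)/2)*(j + 5*sqrt(2))*(sqrt(2)*j/2 + 1)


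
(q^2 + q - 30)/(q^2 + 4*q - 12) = (q - 5)/(q - 2)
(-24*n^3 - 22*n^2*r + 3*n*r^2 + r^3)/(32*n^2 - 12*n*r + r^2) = (6*n^2 + 7*n*r + r^2)/(-8*n + r)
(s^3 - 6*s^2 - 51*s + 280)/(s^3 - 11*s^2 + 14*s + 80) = (s + 7)/(s + 2)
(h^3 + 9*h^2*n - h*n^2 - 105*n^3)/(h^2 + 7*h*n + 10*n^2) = (h^2 + 4*h*n - 21*n^2)/(h + 2*n)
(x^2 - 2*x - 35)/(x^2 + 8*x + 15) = (x - 7)/(x + 3)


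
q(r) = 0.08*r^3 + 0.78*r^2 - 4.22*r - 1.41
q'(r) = 0.24*r^2 + 1.56*r - 4.22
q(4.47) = 2.46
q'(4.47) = 7.55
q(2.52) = -5.81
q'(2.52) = 1.24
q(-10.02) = 38.71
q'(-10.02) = 4.24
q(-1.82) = 8.37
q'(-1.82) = -6.26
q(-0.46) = 0.69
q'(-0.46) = -4.89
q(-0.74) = 2.11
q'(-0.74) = -5.24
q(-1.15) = 4.35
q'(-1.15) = -5.70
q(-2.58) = 13.30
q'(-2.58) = -6.65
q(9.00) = 82.11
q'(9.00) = 29.26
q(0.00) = -1.41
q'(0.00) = -4.22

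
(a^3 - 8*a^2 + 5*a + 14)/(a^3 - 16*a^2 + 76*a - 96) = (a^2 - 6*a - 7)/(a^2 - 14*a + 48)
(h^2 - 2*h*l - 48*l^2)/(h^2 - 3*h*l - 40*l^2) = (h + 6*l)/(h + 5*l)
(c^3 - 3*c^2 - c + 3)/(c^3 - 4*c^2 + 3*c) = (c + 1)/c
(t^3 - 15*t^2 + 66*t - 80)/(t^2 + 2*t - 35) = (t^2 - 10*t + 16)/(t + 7)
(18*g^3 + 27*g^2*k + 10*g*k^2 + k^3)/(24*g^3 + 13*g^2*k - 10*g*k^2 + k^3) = (18*g^2 + 9*g*k + k^2)/(24*g^2 - 11*g*k + k^2)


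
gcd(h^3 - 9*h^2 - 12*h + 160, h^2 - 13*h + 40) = h^2 - 13*h + 40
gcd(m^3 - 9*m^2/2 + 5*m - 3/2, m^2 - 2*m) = 1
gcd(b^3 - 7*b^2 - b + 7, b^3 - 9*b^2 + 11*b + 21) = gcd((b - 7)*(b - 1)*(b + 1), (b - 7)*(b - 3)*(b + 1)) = b^2 - 6*b - 7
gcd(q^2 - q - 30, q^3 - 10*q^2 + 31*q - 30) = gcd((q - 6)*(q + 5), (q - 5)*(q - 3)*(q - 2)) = 1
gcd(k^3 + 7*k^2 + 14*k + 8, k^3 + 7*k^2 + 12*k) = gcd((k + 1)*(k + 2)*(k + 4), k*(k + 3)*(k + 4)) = k + 4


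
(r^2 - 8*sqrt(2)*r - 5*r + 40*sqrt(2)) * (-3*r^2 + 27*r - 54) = -3*r^4 + 24*sqrt(2)*r^3 + 42*r^3 - 336*sqrt(2)*r^2 - 189*r^2 + 270*r + 1512*sqrt(2)*r - 2160*sqrt(2)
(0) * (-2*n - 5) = 0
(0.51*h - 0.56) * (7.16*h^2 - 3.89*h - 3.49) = 3.6516*h^3 - 5.9935*h^2 + 0.3985*h + 1.9544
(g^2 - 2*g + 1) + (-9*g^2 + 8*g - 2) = -8*g^2 + 6*g - 1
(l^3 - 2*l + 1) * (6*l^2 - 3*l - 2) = 6*l^5 - 3*l^4 - 14*l^3 + 12*l^2 + l - 2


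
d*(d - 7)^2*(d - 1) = d^4 - 15*d^3 + 63*d^2 - 49*d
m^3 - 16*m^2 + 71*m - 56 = (m - 8)*(m - 7)*(m - 1)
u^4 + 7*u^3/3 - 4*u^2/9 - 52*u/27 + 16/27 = (u - 2/3)*(u - 1/3)*(u + 4/3)*(u + 2)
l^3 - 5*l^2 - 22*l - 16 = (l - 8)*(l + 1)*(l + 2)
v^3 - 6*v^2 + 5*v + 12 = (v - 4)*(v - 3)*(v + 1)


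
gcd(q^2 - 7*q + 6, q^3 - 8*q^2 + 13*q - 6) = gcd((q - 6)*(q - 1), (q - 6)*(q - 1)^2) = q^2 - 7*q + 6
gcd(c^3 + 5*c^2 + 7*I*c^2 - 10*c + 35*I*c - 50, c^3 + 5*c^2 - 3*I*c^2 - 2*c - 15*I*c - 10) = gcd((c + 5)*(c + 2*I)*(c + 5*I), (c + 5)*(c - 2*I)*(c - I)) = c + 5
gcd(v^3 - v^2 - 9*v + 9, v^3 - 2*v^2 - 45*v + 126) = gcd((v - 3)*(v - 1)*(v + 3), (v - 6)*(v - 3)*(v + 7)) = v - 3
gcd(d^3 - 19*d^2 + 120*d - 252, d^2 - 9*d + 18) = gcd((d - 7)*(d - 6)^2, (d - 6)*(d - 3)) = d - 6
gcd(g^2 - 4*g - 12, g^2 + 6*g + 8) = g + 2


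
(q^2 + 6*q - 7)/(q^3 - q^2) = (q + 7)/q^2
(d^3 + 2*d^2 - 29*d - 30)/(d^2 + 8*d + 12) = (d^2 - 4*d - 5)/(d + 2)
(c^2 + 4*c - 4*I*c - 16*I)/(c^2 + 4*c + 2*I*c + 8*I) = (c - 4*I)/(c + 2*I)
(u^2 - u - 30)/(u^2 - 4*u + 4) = (u^2 - u - 30)/(u^2 - 4*u + 4)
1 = 1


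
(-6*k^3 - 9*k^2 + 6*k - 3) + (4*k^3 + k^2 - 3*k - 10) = -2*k^3 - 8*k^2 + 3*k - 13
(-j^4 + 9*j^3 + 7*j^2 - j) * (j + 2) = -j^5 + 7*j^4 + 25*j^3 + 13*j^2 - 2*j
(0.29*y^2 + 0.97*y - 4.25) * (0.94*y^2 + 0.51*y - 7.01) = 0.2726*y^4 + 1.0597*y^3 - 5.5332*y^2 - 8.9672*y + 29.7925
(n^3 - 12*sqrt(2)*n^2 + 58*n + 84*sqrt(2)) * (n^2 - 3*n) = n^5 - 12*sqrt(2)*n^4 - 3*n^4 + 36*sqrt(2)*n^3 + 58*n^3 - 174*n^2 + 84*sqrt(2)*n^2 - 252*sqrt(2)*n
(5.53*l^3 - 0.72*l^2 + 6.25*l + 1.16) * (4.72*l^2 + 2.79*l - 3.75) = 26.1016*l^5 + 12.0303*l^4 + 6.7537*l^3 + 25.6127*l^2 - 20.2011*l - 4.35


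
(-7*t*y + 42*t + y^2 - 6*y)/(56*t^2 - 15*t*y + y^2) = (y - 6)/(-8*t + y)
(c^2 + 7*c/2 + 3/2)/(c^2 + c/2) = (c + 3)/c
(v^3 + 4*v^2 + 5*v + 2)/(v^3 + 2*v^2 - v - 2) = (v + 1)/(v - 1)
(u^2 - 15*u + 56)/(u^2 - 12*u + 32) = (u - 7)/(u - 4)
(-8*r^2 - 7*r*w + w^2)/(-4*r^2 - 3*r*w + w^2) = (8*r - w)/(4*r - w)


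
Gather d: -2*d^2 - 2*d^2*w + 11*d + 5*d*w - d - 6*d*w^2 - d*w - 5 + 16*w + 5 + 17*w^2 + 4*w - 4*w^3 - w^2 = d^2*(-2*w - 2) + d*(-6*w^2 + 4*w + 10) - 4*w^3 + 16*w^2 + 20*w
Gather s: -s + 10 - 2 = 8 - s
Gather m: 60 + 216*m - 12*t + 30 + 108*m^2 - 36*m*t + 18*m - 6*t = 108*m^2 + m*(234 - 36*t) - 18*t + 90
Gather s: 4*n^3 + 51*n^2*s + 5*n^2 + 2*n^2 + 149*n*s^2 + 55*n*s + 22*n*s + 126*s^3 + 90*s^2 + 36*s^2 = 4*n^3 + 7*n^2 + 126*s^3 + s^2*(149*n + 126) + s*(51*n^2 + 77*n)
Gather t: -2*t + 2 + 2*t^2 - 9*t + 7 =2*t^2 - 11*t + 9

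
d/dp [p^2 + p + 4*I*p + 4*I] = 2*p + 1 + 4*I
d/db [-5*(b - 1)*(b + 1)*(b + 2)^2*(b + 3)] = -25*b^4 - 140*b^3 - 225*b^2 - 50*b + 80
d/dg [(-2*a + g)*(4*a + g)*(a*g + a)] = a*(-8*a^2 + 4*a*g + 2*a + 3*g^2 + 2*g)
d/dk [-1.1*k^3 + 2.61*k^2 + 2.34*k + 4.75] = -3.3*k^2 + 5.22*k + 2.34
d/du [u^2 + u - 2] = 2*u + 1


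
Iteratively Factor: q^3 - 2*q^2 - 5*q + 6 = (q - 1)*(q^2 - q - 6) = (q - 1)*(q + 2)*(q - 3)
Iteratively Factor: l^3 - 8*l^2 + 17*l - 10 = (l - 2)*(l^2 - 6*l + 5) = (l - 2)*(l - 1)*(l - 5)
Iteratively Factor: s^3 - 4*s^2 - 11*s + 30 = (s - 5)*(s^2 + s - 6) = (s - 5)*(s + 3)*(s - 2)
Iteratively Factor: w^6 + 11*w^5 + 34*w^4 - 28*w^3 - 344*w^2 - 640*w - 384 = (w + 2)*(w^5 + 9*w^4 + 16*w^3 - 60*w^2 - 224*w - 192) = (w + 2)^2*(w^4 + 7*w^3 + 2*w^2 - 64*w - 96) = (w + 2)^2*(w + 4)*(w^3 + 3*w^2 - 10*w - 24) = (w - 3)*(w + 2)^2*(w + 4)*(w^2 + 6*w + 8) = (w - 3)*(w + 2)^3*(w + 4)*(w + 4)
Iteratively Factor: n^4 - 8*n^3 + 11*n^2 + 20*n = (n - 5)*(n^3 - 3*n^2 - 4*n) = (n - 5)*(n - 4)*(n^2 + n) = n*(n - 5)*(n - 4)*(n + 1)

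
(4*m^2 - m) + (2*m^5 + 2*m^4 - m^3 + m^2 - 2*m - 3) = 2*m^5 + 2*m^4 - m^3 + 5*m^2 - 3*m - 3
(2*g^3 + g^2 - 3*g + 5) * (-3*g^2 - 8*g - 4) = -6*g^5 - 19*g^4 - 7*g^3 + 5*g^2 - 28*g - 20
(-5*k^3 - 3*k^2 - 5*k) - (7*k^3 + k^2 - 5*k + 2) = -12*k^3 - 4*k^2 - 2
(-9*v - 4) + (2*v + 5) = 1 - 7*v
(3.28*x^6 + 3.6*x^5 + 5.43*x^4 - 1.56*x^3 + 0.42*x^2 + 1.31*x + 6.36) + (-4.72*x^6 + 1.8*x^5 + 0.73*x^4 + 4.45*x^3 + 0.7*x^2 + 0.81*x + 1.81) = -1.44*x^6 + 5.4*x^5 + 6.16*x^4 + 2.89*x^3 + 1.12*x^2 + 2.12*x + 8.17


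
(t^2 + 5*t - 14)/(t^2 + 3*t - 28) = (t - 2)/(t - 4)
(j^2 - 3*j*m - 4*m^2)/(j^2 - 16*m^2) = (j + m)/(j + 4*m)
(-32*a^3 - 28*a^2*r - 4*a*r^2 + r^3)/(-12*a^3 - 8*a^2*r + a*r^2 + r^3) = (-8*a + r)/(-3*a + r)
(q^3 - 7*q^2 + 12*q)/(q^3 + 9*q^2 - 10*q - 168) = q*(q - 3)/(q^2 + 13*q + 42)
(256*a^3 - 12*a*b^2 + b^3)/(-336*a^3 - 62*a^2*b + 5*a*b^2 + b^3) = (-32*a^2 - 4*a*b + b^2)/(42*a^2 + 13*a*b + b^2)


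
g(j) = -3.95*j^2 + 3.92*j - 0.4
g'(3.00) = -19.78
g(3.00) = -24.19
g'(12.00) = -90.88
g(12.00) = -522.16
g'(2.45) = -15.44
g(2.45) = -14.51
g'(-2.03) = 19.96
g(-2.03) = -24.64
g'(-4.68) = 40.89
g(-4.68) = -105.26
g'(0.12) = 2.97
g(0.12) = 0.01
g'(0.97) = -3.74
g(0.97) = -0.31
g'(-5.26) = 45.47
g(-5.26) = -130.31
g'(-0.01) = 4.00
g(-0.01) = -0.44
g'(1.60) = -8.72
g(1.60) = -4.24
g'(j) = 3.92 - 7.9*j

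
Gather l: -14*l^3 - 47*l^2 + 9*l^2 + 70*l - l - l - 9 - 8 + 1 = -14*l^3 - 38*l^2 + 68*l - 16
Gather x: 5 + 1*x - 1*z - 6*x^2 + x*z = -6*x^2 + x*(z + 1) - z + 5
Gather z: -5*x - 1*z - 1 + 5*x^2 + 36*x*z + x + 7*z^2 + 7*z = 5*x^2 - 4*x + 7*z^2 + z*(36*x + 6) - 1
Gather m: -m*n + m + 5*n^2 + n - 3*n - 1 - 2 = m*(1 - n) + 5*n^2 - 2*n - 3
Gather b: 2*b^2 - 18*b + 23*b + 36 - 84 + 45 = 2*b^2 + 5*b - 3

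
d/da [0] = 0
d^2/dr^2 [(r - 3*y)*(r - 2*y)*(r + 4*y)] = 6*r - 2*y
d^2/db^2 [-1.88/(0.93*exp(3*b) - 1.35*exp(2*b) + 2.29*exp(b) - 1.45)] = (-1.88*(2.79*exp(2*b) - 2.7*exp(b) + 2.29)*(5.58*exp(2*b) - 5.4*exp(b) + 4.58)*exp(b) + (15.7356*exp(2*b) - 10.152*exp(b) + 4.3052)*(0.93*exp(3*b) - 1.35*exp(2*b) + 2.29*exp(b) - 1.45))*exp(b)/(0.93*exp(3*b) - 1.35*exp(2*b) + 2.29*exp(b) - 1.45)^3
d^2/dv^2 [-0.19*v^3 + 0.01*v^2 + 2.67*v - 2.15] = 0.02 - 1.14*v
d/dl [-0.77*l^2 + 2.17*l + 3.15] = 2.17 - 1.54*l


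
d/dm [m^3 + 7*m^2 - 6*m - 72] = 3*m^2 + 14*m - 6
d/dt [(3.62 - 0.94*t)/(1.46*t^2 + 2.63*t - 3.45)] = (1.3724*t^2 - 10.5704*t - 6.2776)/(2.1316*t^4 + 7.6796*t^3 - 3.1571*t^2 - 18.147*t + 11.9025)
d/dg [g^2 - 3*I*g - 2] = 2*g - 3*I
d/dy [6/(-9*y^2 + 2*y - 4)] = 12*(9*y - 1)/(9*y^2 - 2*y + 4)^2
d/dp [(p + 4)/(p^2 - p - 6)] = (p^2 - p - (p + 4)*(2*p - 1) - 6)/(-p^2 + p + 6)^2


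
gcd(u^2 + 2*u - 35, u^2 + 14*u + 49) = u + 7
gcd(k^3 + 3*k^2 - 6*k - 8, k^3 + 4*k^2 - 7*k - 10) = k^2 - k - 2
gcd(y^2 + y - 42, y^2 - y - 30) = y - 6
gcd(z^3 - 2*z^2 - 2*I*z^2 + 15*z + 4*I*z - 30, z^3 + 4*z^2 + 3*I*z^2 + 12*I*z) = z + 3*I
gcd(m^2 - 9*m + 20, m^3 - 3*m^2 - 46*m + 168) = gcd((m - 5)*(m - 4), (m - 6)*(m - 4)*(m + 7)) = m - 4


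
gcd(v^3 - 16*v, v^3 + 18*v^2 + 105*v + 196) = v + 4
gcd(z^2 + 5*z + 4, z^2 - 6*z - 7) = z + 1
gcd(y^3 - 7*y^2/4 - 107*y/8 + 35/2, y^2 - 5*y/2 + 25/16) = y - 5/4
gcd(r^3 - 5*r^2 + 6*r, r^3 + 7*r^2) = r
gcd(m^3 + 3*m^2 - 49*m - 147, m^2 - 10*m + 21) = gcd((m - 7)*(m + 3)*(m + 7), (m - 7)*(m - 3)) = m - 7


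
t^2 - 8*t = t*(t - 8)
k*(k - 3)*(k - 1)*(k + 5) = k^4 + k^3 - 17*k^2 + 15*k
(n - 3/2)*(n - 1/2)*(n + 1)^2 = n^4 - 9*n^2/4 - n/2 + 3/4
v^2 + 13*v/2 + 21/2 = (v + 3)*(v + 7/2)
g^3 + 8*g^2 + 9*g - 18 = (g - 1)*(g + 3)*(g + 6)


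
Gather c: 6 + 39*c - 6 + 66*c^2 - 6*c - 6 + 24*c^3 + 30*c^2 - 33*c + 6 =24*c^3 + 96*c^2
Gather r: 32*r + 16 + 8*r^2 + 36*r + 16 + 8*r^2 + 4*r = 16*r^2 + 72*r + 32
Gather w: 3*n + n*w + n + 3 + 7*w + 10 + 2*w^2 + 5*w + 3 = 4*n + 2*w^2 + w*(n + 12) + 16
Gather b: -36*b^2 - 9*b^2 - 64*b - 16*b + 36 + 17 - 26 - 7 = -45*b^2 - 80*b + 20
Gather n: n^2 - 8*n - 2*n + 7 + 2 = n^2 - 10*n + 9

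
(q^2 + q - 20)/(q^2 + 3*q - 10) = (q - 4)/(q - 2)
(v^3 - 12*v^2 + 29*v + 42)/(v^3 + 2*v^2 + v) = (v^2 - 13*v + 42)/(v*(v + 1))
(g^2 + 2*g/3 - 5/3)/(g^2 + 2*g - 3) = (g + 5/3)/(g + 3)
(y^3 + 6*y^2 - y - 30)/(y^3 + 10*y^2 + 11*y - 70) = (y + 3)/(y + 7)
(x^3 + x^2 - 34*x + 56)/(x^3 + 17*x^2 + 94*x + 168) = (x^2 - 6*x + 8)/(x^2 + 10*x + 24)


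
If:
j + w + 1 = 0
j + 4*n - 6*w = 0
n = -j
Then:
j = -2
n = 2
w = 1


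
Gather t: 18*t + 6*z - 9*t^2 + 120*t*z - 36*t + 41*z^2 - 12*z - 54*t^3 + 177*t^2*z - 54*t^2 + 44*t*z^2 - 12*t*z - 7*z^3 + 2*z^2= -54*t^3 + t^2*(177*z - 63) + t*(44*z^2 + 108*z - 18) - 7*z^3 + 43*z^2 - 6*z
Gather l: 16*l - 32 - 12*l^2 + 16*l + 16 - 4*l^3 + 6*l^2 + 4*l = -4*l^3 - 6*l^2 + 36*l - 16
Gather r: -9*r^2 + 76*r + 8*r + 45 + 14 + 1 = -9*r^2 + 84*r + 60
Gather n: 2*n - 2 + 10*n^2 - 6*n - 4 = 10*n^2 - 4*n - 6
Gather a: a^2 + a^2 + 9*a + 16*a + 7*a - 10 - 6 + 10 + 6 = 2*a^2 + 32*a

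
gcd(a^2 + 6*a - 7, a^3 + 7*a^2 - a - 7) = a^2 + 6*a - 7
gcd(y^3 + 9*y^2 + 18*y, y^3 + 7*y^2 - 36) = y^2 + 9*y + 18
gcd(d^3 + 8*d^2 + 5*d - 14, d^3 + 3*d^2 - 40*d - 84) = d^2 + 9*d + 14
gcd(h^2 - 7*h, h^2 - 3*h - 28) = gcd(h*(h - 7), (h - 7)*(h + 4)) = h - 7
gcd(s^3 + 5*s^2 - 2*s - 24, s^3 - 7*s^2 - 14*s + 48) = s^2 + s - 6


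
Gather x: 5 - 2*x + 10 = 15 - 2*x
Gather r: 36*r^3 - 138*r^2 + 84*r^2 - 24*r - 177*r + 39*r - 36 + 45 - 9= 36*r^3 - 54*r^2 - 162*r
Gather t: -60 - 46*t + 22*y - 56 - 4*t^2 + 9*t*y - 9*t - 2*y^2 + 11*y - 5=-4*t^2 + t*(9*y - 55) - 2*y^2 + 33*y - 121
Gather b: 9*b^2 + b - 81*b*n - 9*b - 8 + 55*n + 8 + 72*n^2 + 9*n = 9*b^2 + b*(-81*n - 8) + 72*n^2 + 64*n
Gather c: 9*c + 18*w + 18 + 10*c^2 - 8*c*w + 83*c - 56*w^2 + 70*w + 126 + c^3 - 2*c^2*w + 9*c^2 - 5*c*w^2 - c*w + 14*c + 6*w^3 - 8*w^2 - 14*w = c^3 + c^2*(19 - 2*w) + c*(-5*w^2 - 9*w + 106) + 6*w^3 - 64*w^2 + 74*w + 144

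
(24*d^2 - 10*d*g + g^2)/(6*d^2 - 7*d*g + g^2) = (4*d - g)/(d - g)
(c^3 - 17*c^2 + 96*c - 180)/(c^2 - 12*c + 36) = c - 5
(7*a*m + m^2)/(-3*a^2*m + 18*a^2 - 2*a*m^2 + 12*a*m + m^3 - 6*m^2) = m*(-7*a - m)/(3*a^2*m - 18*a^2 + 2*a*m^2 - 12*a*m - m^3 + 6*m^2)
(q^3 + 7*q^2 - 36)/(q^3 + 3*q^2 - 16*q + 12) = (q + 3)/(q - 1)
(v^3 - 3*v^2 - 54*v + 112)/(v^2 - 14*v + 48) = (v^2 + 5*v - 14)/(v - 6)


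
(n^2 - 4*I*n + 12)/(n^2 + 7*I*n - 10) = (n - 6*I)/(n + 5*I)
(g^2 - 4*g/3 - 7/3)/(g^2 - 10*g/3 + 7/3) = (g + 1)/(g - 1)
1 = 1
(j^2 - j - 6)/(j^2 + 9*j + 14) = (j - 3)/(j + 7)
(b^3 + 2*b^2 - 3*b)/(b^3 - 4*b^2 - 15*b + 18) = b/(b - 6)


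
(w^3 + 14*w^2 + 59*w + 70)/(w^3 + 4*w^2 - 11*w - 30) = (w + 7)/(w - 3)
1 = 1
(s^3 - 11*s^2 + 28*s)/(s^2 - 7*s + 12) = s*(s - 7)/(s - 3)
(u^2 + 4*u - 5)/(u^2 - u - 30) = (u - 1)/(u - 6)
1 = 1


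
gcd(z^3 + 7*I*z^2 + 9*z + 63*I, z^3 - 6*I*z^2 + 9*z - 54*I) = z^2 + 9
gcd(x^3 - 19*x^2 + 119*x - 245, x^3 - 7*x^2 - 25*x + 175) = x^2 - 12*x + 35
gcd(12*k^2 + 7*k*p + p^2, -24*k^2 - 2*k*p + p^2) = 4*k + p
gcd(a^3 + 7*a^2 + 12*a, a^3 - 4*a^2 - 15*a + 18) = a + 3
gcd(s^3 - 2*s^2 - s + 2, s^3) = 1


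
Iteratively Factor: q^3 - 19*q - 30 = (q + 3)*(q^2 - 3*q - 10) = (q - 5)*(q + 3)*(q + 2)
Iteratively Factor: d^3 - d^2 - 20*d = (d - 5)*(d^2 + 4*d) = (d - 5)*(d + 4)*(d)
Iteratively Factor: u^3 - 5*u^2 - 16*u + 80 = (u - 4)*(u^2 - u - 20) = (u - 5)*(u - 4)*(u + 4)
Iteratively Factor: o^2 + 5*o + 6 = (o + 3)*(o + 2)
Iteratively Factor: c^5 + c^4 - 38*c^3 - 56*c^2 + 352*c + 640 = (c + 4)*(c^4 - 3*c^3 - 26*c^2 + 48*c + 160) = (c + 4)^2*(c^3 - 7*c^2 + 2*c + 40) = (c + 2)*(c + 4)^2*(c^2 - 9*c + 20) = (c - 5)*(c + 2)*(c + 4)^2*(c - 4)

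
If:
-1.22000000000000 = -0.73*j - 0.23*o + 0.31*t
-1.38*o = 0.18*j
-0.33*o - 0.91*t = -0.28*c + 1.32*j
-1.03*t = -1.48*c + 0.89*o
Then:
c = -1.30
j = 0.97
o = -0.13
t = -1.75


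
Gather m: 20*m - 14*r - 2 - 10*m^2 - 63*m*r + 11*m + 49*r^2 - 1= -10*m^2 + m*(31 - 63*r) + 49*r^2 - 14*r - 3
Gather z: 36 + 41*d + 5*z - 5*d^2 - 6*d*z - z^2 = -5*d^2 + 41*d - z^2 + z*(5 - 6*d) + 36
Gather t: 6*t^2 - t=6*t^2 - t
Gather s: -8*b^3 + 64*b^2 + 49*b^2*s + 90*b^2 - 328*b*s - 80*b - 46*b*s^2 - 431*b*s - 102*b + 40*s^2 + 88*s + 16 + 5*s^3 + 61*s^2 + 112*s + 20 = -8*b^3 + 154*b^2 - 182*b + 5*s^3 + s^2*(101 - 46*b) + s*(49*b^2 - 759*b + 200) + 36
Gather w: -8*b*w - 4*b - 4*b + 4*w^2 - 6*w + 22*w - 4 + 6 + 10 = -8*b + 4*w^2 + w*(16 - 8*b) + 12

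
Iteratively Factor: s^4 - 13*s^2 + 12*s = (s - 3)*(s^3 + 3*s^2 - 4*s) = (s - 3)*(s + 4)*(s^2 - s) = (s - 3)*(s - 1)*(s + 4)*(s)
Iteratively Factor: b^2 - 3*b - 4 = (b - 4)*(b + 1)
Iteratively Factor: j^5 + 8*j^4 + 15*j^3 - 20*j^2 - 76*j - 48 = (j + 3)*(j^4 + 5*j^3 - 20*j - 16) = (j + 1)*(j + 3)*(j^3 + 4*j^2 - 4*j - 16) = (j + 1)*(j + 3)*(j + 4)*(j^2 - 4) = (j - 2)*(j + 1)*(j + 3)*(j + 4)*(j + 2)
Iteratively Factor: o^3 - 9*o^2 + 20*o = (o - 5)*(o^2 - 4*o) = (o - 5)*(o - 4)*(o)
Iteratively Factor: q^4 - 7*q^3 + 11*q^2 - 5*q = (q - 1)*(q^3 - 6*q^2 + 5*q) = q*(q - 1)*(q^2 - 6*q + 5) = q*(q - 1)^2*(q - 5)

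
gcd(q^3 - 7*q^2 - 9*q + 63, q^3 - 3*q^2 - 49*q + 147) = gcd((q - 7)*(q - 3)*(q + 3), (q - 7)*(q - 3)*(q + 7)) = q^2 - 10*q + 21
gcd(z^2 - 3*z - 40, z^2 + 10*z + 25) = z + 5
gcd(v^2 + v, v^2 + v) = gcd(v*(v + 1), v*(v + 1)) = v^2 + v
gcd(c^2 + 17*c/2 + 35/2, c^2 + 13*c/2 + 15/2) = c + 5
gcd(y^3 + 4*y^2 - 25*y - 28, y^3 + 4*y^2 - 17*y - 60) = y - 4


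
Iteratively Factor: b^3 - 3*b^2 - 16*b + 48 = (b - 3)*(b^2 - 16) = (b - 3)*(b + 4)*(b - 4)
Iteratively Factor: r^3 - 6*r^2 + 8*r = (r - 4)*(r^2 - 2*r) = (r - 4)*(r - 2)*(r)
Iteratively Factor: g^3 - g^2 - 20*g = (g + 4)*(g^2 - 5*g) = g*(g + 4)*(g - 5)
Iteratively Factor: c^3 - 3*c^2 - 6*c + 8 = (c - 4)*(c^2 + c - 2) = (c - 4)*(c + 2)*(c - 1)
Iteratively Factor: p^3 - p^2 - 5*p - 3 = (p + 1)*(p^2 - 2*p - 3) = (p + 1)^2*(p - 3)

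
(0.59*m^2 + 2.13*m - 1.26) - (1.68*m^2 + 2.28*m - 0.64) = -1.09*m^2 - 0.15*m - 0.62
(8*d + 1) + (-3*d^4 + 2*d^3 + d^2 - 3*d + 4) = -3*d^4 + 2*d^3 + d^2 + 5*d + 5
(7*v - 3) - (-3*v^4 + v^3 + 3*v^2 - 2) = 3*v^4 - v^3 - 3*v^2 + 7*v - 1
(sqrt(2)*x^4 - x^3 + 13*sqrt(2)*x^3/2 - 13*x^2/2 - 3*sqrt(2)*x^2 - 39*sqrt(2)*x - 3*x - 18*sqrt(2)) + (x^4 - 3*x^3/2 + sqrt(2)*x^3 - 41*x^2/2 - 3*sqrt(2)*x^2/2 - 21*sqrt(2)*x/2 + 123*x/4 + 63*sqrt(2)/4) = x^4 + sqrt(2)*x^4 - 5*x^3/2 + 15*sqrt(2)*x^3/2 - 27*x^2 - 9*sqrt(2)*x^2/2 - 99*sqrt(2)*x/2 + 111*x/4 - 9*sqrt(2)/4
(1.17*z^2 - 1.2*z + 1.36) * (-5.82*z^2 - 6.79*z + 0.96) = -6.8094*z^4 - 0.960299999999999*z^3 + 1.356*z^2 - 10.3864*z + 1.3056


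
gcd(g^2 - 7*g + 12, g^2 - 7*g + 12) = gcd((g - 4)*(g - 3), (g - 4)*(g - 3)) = g^2 - 7*g + 12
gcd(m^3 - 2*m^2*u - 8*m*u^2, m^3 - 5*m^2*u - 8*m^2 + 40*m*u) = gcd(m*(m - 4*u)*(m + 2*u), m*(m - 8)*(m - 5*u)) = m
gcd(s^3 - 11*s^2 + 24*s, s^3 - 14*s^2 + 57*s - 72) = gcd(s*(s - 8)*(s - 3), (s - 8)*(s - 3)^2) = s^2 - 11*s + 24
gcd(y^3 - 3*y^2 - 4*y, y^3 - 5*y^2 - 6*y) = y^2 + y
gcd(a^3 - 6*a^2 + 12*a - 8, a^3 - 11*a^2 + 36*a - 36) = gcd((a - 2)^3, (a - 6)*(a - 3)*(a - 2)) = a - 2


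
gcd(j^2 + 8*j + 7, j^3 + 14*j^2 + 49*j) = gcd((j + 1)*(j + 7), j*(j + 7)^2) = j + 7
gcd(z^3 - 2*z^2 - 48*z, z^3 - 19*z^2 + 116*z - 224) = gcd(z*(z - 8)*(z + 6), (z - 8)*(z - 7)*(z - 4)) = z - 8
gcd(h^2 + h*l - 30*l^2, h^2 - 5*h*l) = h - 5*l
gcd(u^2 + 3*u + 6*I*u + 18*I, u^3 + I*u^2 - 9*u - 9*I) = u + 3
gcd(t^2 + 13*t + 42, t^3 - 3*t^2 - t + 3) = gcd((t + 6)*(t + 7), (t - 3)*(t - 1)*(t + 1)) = 1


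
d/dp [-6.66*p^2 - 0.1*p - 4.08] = -13.32*p - 0.1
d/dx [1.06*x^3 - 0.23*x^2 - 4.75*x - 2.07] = 3.18*x^2 - 0.46*x - 4.75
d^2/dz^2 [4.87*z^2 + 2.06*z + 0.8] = 9.74000000000000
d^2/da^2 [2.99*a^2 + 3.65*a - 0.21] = 5.98000000000000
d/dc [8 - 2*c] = -2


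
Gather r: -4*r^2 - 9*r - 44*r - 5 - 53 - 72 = -4*r^2 - 53*r - 130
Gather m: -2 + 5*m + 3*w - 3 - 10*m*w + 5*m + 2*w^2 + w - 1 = m*(10 - 10*w) + 2*w^2 + 4*w - 6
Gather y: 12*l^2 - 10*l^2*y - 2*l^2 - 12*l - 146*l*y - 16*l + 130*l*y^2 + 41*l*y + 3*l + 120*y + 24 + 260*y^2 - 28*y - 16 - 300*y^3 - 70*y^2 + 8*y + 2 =10*l^2 - 25*l - 300*y^3 + y^2*(130*l + 190) + y*(-10*l^2 - 105*l + 100) + 10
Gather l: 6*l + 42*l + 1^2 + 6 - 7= 48*l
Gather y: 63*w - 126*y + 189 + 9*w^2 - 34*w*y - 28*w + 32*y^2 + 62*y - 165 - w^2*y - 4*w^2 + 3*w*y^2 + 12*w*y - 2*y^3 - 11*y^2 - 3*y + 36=5*w^2 + 35*w - 2*y^3 + y^2*(3*w + 21) + y*(-w^2 - 22*w - 67) + 60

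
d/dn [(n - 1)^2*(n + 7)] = (n - 1)*(3*n + 13)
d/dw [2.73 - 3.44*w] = -3.44000000000000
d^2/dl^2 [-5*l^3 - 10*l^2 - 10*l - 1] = -30*l - 20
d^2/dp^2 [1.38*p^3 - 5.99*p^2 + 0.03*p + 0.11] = 8.28*p - 11.98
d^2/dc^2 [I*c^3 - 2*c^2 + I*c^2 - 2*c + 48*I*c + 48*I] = 6*I*c - 4 + 2*I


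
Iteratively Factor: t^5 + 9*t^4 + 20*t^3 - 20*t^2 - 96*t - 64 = (t + 4)*(t^4 + 5*t^3 - 20*t - 16) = (t + 4)^2*(t^3 + t^2 - 4*t - 4) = (t - 2)*(t + 4)^2*(t^2 + 3*t + 2) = (t - 2)*(t + 2)*(t + 4)^2*(t + 1)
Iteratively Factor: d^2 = (d)*(d)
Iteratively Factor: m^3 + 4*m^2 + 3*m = (m)*(m^2 + 4*m + 3) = m*(m + 3)*(m + 1)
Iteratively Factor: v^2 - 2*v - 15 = (v - 5)*(v + 3)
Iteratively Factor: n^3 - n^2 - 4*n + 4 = (n - 1)*(n^2 - 4) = (n - 1)*(n + 2)*(n - 2)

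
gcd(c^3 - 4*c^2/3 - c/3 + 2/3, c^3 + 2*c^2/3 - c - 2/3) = c^2 - c/3 - 2/3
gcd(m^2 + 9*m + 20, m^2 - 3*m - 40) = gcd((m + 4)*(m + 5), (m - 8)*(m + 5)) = m + 5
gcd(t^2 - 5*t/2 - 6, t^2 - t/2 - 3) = t + 3/2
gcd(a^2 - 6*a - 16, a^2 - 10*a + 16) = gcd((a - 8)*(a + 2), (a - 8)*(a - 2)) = a - 8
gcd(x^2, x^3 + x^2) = x^2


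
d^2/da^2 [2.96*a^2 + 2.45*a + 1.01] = 5.92000000000000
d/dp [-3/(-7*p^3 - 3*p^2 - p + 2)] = 3*(-21*p^2 - 6*p - 1)/(7*p^3 + 3*p^2 + p - 2)^2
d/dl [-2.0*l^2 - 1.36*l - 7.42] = -4.0*l - 1.36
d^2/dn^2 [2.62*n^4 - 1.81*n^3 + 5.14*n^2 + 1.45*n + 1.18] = 31.44*n^2 - 10.86*n + 10.28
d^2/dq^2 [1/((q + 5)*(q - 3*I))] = 2*((q + 5)^2 + (q + 5)*(q - 3*I) + (q - 3*I)^2)/((q + 5)^3*(q - 3*I)^3)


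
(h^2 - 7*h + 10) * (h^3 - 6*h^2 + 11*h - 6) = h^5 - 13*h^4 + 63*h^3 - 143*h^2 + 152*h - 60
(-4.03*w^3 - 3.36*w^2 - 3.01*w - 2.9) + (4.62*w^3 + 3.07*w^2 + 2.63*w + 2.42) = 0.59*w^3 - 0.29*w^2 - 0.38*w - 0.48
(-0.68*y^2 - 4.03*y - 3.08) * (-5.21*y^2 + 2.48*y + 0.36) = 3.5428*y^4 + 19.3099*y^3 + 5.8076*y^2 - 9.0892*y - 1.1088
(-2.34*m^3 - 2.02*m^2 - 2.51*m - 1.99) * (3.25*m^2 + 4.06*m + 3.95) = -7.605*m^5 - 16.0654*m^4 - 25.6017*m^3 - 24.6371*m^2 - 17.9939*m - 7.8605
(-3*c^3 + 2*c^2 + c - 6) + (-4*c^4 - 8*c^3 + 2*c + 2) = -4*c^4 - 11*c^3 + 2*c^2 + 3*c - 4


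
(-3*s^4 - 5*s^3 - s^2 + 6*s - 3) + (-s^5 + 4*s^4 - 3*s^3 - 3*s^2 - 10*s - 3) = -s^5 + s^4 - 8*s^3 - 4*s^2 - 4*s - 6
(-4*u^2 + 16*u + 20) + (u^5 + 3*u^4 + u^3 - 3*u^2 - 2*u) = u^5 + 3*u^4 + u^3 - 7*u^2 + 14*u + 20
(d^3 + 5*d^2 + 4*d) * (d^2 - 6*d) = d^5 - d^4 - 26*d^3 - 24*d^2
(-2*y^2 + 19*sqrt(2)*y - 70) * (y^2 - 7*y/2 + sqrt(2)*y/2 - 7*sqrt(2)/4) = -2*y^4 + 7*y^3 + 18*sqrt(2)*y^3 - 63*sqrt(2)*y^2 - 51*y^2 - 35*sqrt(2)*y + 357*y/2 + 245*sqrt(2)/2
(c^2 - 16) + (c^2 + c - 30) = 2*c^2 + c - 46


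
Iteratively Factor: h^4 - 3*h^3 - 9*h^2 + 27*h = (h)*(h^3 - 3*h^2 - 9*h + 27) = h*(h + 3)*(h^2 - 6*h + 9) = h*(h - 3)*(h + 3)*(h - 3)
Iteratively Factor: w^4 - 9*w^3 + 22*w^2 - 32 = (w - 4)*(w^3 - 5*w^2 + 2*w + 8) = (w - 4)*(w + 1)*(w^2 - 6*w + 8) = (w - 4)*(w - 2)*(w + 1)*(w - 4)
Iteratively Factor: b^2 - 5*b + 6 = (b - 2)*(b - 3)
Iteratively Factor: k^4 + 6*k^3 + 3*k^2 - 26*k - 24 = (k - 2)*(k^3 + 8*k^2 + 19*k + 12) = (k - 2)*(k + 4)*(k^2 + 4*k + 3) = (k - 2)*(k + 3)*(k + 4)*(k + 1)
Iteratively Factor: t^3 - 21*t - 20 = (t + 1)*(t^2 - t - 20) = (t - 5)*(t + 1)*(t + 4)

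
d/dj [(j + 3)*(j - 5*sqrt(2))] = 2*j - 5*sqrt(2) + 3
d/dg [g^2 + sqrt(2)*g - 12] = 2*g + sqrt(2)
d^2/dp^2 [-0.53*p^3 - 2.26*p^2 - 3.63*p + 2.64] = -3.18*p - 4.52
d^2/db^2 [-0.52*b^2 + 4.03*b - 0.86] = -1.04000000000000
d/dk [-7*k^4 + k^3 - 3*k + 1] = -28*k^3 + 3*k^2 - 3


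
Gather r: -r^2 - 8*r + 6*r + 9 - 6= -r^2 - 2*r + 3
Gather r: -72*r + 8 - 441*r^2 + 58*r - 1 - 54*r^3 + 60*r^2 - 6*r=-54*r^3 - 381*r^2 - 20*r + 7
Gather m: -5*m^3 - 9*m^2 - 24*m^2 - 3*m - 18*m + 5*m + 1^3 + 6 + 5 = -5*m^3 - 33*m^2 - 16*m + 12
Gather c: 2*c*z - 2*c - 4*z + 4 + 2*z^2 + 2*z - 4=c*(2*z - 2) + 2*z^2 - 2*z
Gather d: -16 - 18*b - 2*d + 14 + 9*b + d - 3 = -9*b - d - 5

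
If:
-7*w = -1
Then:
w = 1/7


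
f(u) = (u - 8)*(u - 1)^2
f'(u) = (u - 8)*(2*u - 2) + (u - 1)^2 = (u - 1)*(3*u - 17)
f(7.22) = -30.18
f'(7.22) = 28.99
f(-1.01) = -36.40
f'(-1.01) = 40.26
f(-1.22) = -45.44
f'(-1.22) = 45.87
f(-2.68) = -144.63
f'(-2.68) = 92.15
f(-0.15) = -10.78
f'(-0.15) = 20.07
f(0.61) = -1.12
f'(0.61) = 5.92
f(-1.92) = -84.58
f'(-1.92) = 66.46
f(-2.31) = -112.96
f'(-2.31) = 79.21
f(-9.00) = -1700.00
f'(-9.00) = 440.00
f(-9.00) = -1700.00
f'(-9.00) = 440.00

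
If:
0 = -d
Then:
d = 0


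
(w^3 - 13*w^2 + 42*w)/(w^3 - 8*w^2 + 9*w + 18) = w*(w - 7)/(w^2 - 2*w - 3)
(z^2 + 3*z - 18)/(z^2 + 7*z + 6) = (z - 3)/(z + 1)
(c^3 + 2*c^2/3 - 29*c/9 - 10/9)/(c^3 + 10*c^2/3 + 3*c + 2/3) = (c - 5/3)/(c + 1)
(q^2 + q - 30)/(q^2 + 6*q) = (q - 5)/q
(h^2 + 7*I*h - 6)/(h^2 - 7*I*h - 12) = (-h^2 - 7*I*h + 6)/(-h^2 + 7*I*h + 12)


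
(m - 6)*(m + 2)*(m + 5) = m^3 + m^2 - 32*m - 60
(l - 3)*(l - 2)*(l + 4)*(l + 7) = l^4 + 6*l^3 - 21*l^2 - 74*l + 168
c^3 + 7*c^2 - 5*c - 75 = (c - 3)*(c + 5)^2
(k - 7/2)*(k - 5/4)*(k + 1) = k^3 - 15*k^2/4 - 3*k/8 + 35/8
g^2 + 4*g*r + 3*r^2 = (g + r)*(g + 3*r)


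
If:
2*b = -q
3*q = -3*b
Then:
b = 0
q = 0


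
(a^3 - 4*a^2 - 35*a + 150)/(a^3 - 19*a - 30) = (a^2 + a - 30)/(a^2 + 5*a + 6)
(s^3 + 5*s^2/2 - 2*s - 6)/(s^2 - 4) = (s^2 + s/2 - 3)/(s - 2)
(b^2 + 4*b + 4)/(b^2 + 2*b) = (b + 2)/b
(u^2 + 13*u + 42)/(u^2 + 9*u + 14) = (u + 6)/(u + 2)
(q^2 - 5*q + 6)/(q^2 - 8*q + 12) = (q - 3)/(q - 6)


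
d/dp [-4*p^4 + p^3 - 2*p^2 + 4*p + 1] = -16*p^3 + 3*p^2 - 4*p + 4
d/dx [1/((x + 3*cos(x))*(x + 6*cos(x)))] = (9*x*sin(x) - 2*x + 18*sin(2*x) - 9*cos(x))/((x + 3*cos(x))^2*(x + 6*cos(x))^2)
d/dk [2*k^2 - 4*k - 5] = 4*k - 4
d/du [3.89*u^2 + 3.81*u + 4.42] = 7.78*u + 3.81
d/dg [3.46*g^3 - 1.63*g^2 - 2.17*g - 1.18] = 10.38*g^2 - 3.26*g - 2.17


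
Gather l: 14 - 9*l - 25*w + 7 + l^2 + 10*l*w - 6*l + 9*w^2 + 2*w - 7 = l^2 + l*(10*w - 15) + 9*w^2 - 23*w + 14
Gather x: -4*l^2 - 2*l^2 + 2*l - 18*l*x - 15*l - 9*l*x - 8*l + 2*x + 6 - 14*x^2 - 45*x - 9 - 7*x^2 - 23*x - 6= -6*l^2 - 21*l - 21*x^2 + x*(-27*l - 66) - 9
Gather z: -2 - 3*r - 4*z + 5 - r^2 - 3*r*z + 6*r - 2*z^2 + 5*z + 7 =-r^2 + 3*r - 2*z^2 + z*(1 - 3*r) + 10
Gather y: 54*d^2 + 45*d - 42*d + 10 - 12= 54*d^2 + 3*d - 2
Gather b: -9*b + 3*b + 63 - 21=42 - 6*b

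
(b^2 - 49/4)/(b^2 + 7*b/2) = (b - 7/2)/b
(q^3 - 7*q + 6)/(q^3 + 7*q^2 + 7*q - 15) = (q - 2)/(q + 5)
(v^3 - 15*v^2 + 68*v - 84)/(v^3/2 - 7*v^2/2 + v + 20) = 2*(v^3 - 15*v^2 + 68*v - 84)/(v^3 - 7*v^2 + 2*v + 40)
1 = 1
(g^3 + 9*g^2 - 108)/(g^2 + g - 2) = (g^3 + 9*g^2 - 108)/(g^2 + g - 2)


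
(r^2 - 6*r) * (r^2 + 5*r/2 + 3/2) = r^4 - 7*r^3/2 - 27*r^2/2 - 9*r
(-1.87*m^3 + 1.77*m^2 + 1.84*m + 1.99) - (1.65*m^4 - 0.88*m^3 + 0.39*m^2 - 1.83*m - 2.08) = -1.65*m^4 - 0.99*m^3 + 1.38*m^2 + 3.67*m + 4.07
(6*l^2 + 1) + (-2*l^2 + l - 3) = 4*l^2 + l - 2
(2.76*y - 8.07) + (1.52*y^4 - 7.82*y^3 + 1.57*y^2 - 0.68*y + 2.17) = 1.52*y^4 - 7.82*y^3 + 1.57*y^2 + 2.08*y - 5.9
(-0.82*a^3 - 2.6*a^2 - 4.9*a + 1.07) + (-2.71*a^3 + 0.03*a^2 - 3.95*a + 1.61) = -3.53*a^3 - 2.57*a^2 - 8.85*a + 2.68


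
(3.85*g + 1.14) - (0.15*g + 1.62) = 3.7*g - 0.48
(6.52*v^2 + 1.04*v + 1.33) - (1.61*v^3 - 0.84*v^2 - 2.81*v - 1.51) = -1.61*v^3 + 7.36*v^2 + 3.85*v + 2.84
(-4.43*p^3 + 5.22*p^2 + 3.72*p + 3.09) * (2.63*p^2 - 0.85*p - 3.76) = -11.6509*p^5 + 17.4941*p^4 + 22.0034*p^3 - 14.6625*p^2 - 16.6137*p - 11.6184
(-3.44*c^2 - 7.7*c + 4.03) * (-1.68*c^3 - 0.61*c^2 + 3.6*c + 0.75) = 5.7792*c^5 + 15.0344*c^4 - 14.4574*c^3 - 32.7583*c^2 + 8.733*c + 3.0225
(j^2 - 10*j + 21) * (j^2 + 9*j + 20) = j^4 - j^3 - 49*j^2 - 11*j + 420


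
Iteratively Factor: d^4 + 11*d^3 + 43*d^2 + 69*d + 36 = (d + 3)*(d^3 + 8*d^2 + 19*d + 12) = (d + 3)*(d + 4)*(d^2 + 4*d + 3) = (d + 1)*(d + 3)*(d + 4)*(d + 3)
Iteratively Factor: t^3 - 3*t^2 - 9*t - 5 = (t + 1)*(t^2 - 4*t - 5) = (t - 5)*(t + 1)*(t + 1)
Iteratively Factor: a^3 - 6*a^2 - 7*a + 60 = (a - 5)*(a^2 - a - 12) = (a - 5)*(a - 4)*(a + 3)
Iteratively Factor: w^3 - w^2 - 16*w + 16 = (w + 4)*(w^2 - 5*w + 4) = (w - 1)*(w + 4)*(w - 4)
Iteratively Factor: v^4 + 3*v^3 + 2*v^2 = (v)*(v^3 + 3*v^2 + 2*v) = v*(v + 1)*(v^2 + 2*v) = v*(v + 1)*(v + 2)*(v)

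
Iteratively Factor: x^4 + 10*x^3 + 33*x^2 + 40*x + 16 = (x + 1)*(x^3 + 9*x^2 + 24*x + 16) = (x + 1)^2*(x^2 + 8*x + 16) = (x + 1)^2*(x + 4)*(x + 4)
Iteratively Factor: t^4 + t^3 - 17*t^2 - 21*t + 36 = (t + 3)*(t^3 - 2*t^2 - 11*t + 12) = (t - 1)*(t + 3)*(t^2 - t - 12) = (t - 1)*(t + 3)^2*(t - 4)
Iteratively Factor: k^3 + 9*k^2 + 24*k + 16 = (k + 4)*(k^2 + 5*k + 4) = (k + 4)^2*(k + 1)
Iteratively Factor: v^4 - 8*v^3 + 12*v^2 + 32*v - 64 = (v - 4)*(v^3 - 4*v^2 - 4*v + 16) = (v - 4)*(v - 2)*(v^2 - 2*v - 8) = (v - 4)*(v - 2)*(v + 2)*(v - 4)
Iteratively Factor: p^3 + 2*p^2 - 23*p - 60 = (p + 3)*(p^2 - p - 20) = (p - 5)*(p + 3)*(p + 4)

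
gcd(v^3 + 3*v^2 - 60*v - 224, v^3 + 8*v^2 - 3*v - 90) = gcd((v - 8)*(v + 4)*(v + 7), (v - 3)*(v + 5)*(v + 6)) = 1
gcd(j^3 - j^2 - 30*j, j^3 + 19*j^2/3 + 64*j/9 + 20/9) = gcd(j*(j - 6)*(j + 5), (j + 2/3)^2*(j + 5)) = j + 5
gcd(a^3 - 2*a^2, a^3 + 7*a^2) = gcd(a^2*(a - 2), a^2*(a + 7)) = a^2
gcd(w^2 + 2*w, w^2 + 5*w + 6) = w + 2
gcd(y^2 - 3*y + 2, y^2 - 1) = y - 1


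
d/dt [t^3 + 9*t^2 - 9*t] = 3*t^2 + 18*t - 9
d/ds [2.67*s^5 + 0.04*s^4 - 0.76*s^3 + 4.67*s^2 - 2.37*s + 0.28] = 13.35*s^4 + 0.16*s^3 - 2.28*s^2 + 9.34*s - 2.37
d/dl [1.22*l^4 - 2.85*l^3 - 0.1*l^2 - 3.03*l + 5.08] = 4.88*l^3 - 8.55*l^2 - 0.2*l - 3.03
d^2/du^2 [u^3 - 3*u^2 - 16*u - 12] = 6*u - 6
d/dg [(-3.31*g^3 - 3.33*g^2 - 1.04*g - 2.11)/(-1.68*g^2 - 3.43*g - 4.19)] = (5.5608*g^4 + 22.7066*g^3 + 51.2814*g^2 + 20.8158*g - 2.8797)/(2.8224*g^4 + 11.5248*g^3 + 25.8433*g^2 + 28.7434*g + 17.5561)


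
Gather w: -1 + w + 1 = w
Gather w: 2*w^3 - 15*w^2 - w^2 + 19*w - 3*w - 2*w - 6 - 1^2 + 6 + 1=2*w^3 - 16*w^2 + 14*w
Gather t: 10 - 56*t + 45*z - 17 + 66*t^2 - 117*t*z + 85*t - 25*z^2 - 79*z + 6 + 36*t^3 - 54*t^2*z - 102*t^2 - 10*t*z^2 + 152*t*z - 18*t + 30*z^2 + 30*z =36*t^3 + t^2*(-54*z - 36) + t*(-10*z^2 + 35*z + 11) + 5*z^2 - 4*z - 1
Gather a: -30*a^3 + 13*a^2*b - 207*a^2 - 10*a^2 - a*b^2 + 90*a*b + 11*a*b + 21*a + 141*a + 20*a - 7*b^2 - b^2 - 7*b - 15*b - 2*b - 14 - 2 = -30*a^3 + a^2*(13*b - 217) + a*(-b^2 + 101*b + 182) - 8*b^2 - 24*b - 16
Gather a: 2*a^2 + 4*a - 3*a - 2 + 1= 2*a^2 + a - 1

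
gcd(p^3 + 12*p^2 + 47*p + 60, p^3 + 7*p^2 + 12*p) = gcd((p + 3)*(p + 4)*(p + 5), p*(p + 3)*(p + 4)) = p^2 + 7*p + 12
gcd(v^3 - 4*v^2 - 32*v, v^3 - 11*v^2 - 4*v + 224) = v^2 - 4*v - 32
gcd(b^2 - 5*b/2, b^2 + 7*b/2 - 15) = b - 5/2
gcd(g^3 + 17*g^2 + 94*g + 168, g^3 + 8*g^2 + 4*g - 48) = g^2 + 10*g + 24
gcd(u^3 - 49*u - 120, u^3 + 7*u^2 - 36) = u + 3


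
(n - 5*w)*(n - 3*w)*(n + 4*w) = n^3 - 4*n^2*w - 17*n*w^2 + 60*w^3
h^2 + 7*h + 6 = (h + 1)*(h + 6)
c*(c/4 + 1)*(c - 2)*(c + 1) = c^4/4 + 3*c^3/4 - 3*c^2/2 - 2*c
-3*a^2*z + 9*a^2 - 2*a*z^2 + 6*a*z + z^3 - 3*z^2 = (-3*a + z)*(a + z)*(z - 3)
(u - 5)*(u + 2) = u^2 - 3*u - 10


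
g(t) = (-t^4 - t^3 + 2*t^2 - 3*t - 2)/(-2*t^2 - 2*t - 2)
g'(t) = (4*t + 2)*(-t^4 - t^3 + 2*t^2 - 3*t - 2)/(-2*t^2 - 2*t - 2)^2 + (-4*t^3 - 3*t^2 + 4*t - 3)/(-2*t^2 - 2*t - 2) = (t^5 + 2*t^4 + 3*t^3 - t^2 - 4*t + 1/2)/(t^4 + 2*t^3 + 3*t^2 + 2*t + 1)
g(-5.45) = 12.80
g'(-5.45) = -5.55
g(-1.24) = -1.67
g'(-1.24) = -0.00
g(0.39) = 0.96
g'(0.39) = -0.41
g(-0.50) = -0.04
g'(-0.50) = 3.50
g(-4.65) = 8.67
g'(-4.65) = -4.78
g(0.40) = 0.95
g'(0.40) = -0.41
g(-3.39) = 3.40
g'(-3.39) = -3.60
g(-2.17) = -0.28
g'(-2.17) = -2.39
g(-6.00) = 16.00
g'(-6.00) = -6.08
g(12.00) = 70.75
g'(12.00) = 11.98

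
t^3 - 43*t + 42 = (t - 6)*(t - 1)*(t + 7)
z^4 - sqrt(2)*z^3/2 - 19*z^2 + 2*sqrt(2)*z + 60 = (z - 2)*(z + 2)*(z - 3*sqrt(2))*(z + 5*sqrt(2)/2)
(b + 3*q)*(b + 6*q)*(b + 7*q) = b^3 + 16*b^2*q + 81*b*q^2 + 126*q^3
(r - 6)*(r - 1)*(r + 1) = r^3 - 6*r^2 - r + 6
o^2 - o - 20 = (o - 5)*(o + 4)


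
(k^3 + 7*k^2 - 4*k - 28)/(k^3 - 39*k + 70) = (k + 2)/(k - 5)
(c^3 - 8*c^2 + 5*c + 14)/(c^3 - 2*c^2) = 1 - 6/c - 7/c^2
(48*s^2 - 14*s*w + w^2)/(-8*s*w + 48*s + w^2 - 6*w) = (-6*s + w)/(w - 6)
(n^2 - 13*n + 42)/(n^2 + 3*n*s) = (n^2 - 13*n + 42)/(n*(n + 3*s))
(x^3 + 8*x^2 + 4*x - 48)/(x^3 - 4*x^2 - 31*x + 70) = (x^2 + 10*x + 24)/(x^2 - 2*x - 35)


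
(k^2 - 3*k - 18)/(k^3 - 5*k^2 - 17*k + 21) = (k - 6)/(k^2 - 8*k + 7)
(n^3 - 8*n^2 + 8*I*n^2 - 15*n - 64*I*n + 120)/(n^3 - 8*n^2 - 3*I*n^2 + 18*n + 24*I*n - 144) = (n + 5*I)/(n - 6*I)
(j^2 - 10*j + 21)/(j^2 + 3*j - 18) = (j - 7)/(j + 6)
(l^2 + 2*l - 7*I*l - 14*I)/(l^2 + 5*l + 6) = (l - 7*I)/(l + 3)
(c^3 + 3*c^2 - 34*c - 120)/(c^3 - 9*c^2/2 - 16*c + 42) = 2*(c^2 + 9*c + 20)/(2*c^2 + 3*c - 14)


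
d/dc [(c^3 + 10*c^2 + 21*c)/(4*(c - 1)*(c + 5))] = (c^4 + 8*c^3 + 4*c^2 - 100*c - 105)/(4*(c^4 + 8*c^3 + 6*c^2 - 40*c + 25))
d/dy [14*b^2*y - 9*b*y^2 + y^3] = 14*b^2 - 18*b*y + 3*y^2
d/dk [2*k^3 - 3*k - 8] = 6*k^2 - 3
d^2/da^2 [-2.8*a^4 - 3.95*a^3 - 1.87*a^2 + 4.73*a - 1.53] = -33.6*a^2 - 23.7*a - 3.74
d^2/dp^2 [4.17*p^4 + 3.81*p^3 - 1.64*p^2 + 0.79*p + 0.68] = 50.04*p^2 + 22.86*p - 3.28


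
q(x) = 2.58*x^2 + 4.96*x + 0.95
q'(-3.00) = -10.52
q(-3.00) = 9.29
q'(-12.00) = -56.96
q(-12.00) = 312.95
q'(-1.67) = -3.66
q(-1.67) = -0.14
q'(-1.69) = -3.76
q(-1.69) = -0.06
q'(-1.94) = -5.05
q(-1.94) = 1.04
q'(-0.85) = 0.57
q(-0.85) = -1.40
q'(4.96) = 30.55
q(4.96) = 89.02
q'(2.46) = 17.65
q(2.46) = 28.76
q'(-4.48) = -18.16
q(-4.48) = 30.51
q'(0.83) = 9.24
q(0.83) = 6.84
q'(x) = 5.16*x + 4.96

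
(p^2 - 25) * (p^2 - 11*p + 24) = p^4 - 11*p^3 - p^2 + 275*p - 600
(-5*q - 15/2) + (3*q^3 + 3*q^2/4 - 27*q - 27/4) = 3*q^3 + 3*q^2/4 - 32*q - 57/4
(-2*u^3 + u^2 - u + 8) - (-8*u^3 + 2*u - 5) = 6*u^3 + u^2 - 3*u + 13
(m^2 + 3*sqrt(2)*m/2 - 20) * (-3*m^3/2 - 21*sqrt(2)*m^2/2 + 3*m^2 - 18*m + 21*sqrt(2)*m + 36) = -3*m^5/2 - 51*sqrt(2)*m^4/4 + 3*m^4 - 39*m^3/2 + 51*sqrt(2)*m^3/2 + 39*m^2 + 183*sqrt(2)*m^2 - 366*sqrt(2)*m + 360*m - 720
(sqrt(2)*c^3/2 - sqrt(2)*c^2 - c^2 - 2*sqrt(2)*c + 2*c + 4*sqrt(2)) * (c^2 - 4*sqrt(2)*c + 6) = sqrt(2)*c^5/2 - 5*c^4 - sqrt(2)*c^4 + 5*sqrt(2)*c^3 + 10*c^3 - 10*sqrt(2)*c^2 + 10*c^2 - 20*c - 12*sqrt(2)*c + 24*sqrt(2)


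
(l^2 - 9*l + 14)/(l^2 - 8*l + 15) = (l^2 - 9*l + 14)/(l^2 - 8*l + 15)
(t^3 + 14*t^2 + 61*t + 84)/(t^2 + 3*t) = t + 11 + 28/t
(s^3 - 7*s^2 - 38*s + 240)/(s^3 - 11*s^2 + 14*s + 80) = (s + 6)/(s + 2)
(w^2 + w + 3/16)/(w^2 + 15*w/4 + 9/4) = (w + 1/4)/(w + 3)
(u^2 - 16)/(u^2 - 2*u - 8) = (u + 4)/(u + 2)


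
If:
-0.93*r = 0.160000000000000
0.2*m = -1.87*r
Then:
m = 1.61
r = -0.17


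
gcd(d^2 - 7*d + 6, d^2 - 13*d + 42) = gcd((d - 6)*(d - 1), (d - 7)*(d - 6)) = d - 6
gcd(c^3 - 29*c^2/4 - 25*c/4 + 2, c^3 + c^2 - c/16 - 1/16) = c^2 + 3*c/4 - 1/4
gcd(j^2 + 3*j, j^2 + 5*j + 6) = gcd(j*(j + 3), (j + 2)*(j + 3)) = j + 3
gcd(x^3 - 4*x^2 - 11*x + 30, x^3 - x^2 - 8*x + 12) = x^2 + x - 6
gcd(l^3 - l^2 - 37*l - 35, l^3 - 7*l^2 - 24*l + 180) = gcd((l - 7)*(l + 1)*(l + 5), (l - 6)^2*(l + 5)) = l + 5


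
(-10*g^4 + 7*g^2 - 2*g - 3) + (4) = -10*g^4 + 7*g^2 - 2*g + 1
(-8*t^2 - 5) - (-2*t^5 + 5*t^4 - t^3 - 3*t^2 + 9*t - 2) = 2*t^5 - 5*t^4 + t^3 - 5*t^2 - 9*t - 3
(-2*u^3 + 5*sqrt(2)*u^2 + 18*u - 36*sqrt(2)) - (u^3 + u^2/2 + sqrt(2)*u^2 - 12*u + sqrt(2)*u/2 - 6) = -3*u^3 - u^2/2 + 4*sqrt(2)*u^2 - sqrt(2)*u/2 + 30*u - 36*sqrt(2) + 6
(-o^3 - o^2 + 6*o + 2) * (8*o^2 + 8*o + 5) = -8*o^5 - 16*o^4 + 35*o^3 + 59*o^2 + 46*o + 10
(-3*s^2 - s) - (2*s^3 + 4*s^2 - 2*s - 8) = -2*s^3 - 7*s^2 + s + 8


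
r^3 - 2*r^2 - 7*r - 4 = (r - 4)*(r + 1)^2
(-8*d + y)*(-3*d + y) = 24*d^2 - 11*d*y + y^2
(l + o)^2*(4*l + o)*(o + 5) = 4*l^3*o + 20*l^3 + 9*l^2*o^2 + 45*l^2*o + 6*l*o^3 + 30*l*o^2 + o^4 + 5*o^3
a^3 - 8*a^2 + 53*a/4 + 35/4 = (a - 5)*(a - 7/2)*(a + 1/2)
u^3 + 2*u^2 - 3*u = u*(u - 1)*(u + 3)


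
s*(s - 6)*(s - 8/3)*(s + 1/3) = s^4 - 25*s^3/3 + 118*s^2/9 + 16*s/3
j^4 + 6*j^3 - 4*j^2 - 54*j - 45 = (j - 3)*(j + 1)*(j + 3)*(j + 5)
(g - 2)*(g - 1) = g^2 - 3*g + 2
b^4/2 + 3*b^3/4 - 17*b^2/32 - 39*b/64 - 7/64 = (b/2 + 1/4)*(b - 1)*(b + 1/4)*(b + 7/4)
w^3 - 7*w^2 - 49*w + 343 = (w - 7)^2*(w + 7)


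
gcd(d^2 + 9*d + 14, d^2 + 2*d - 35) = d + 7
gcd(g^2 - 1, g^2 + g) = g + 1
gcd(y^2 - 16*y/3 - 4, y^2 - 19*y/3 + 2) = y - 6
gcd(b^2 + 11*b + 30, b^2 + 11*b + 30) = b^2 + 11*b + 30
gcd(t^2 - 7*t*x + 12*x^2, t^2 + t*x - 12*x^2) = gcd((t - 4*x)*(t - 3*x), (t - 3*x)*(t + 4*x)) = -t + 3*x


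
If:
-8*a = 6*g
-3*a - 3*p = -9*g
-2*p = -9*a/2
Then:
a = 0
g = 0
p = 0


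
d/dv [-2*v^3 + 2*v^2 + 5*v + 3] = -6*v^2 + 4*v + 5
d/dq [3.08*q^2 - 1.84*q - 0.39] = 6.16*q - 1.84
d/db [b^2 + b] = 2*b + 1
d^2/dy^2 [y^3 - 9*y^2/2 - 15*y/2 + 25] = 6*y - 9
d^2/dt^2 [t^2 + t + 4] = 2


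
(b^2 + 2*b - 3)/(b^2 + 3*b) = (b - 1)/b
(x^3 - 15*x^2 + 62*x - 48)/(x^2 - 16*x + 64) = (x^2 - 7*x + 6)/(x - 8)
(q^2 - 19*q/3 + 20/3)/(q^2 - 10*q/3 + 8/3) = (q - 5)/(q - 2)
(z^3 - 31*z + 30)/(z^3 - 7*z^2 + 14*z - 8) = (z^2 + z - 30)/(z^2 - 6*z + 8)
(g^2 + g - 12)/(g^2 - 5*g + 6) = (g + 4)/(g - 2)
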